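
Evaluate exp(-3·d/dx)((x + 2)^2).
x^{2} - 2 x + 1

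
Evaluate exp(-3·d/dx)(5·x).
5 x - 15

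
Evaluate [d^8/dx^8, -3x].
-24\frac{d^{7}}{dx^{7}}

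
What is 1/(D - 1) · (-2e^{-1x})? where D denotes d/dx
e^{- x}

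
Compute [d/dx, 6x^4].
24 x^{3}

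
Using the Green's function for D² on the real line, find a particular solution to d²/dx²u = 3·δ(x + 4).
\frac{3|x + 4|}{2}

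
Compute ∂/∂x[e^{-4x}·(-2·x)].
2 \left(4 x - 1\right) e^{- 4 x}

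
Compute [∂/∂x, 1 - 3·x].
-3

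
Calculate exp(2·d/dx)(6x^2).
6 x^{2} + 24 x + 24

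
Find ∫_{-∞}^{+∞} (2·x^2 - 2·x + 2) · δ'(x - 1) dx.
-2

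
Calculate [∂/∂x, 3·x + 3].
3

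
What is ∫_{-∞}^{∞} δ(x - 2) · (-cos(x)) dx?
- \cos{\left(2 \right)}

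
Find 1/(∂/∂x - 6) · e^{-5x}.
- \frac{e^{- 5 x}}{11}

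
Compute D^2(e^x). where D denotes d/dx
e^{x}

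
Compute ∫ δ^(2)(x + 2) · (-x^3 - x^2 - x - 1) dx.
10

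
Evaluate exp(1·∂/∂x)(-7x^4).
- 7 x^{4} - 28 x^{3} - 42 x^{2} - 28 x - 7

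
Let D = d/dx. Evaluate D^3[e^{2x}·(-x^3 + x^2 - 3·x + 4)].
\left(- 8 x^{3} - 28 x^{2} - 36 x + 2\right) e^{2 x}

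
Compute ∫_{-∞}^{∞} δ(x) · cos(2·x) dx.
1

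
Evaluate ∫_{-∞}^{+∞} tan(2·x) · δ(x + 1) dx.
- \tan{\left(2 \right)}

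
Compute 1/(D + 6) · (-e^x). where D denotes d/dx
- \frac{e^{x}}{7}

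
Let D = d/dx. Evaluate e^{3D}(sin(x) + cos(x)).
\sqrt{2} \sin{\left(x + \frac{\pi}{4} + 3 \right)}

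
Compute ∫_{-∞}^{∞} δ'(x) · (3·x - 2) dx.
-3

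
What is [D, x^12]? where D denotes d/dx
12 x^{11}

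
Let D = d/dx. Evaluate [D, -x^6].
- 6 x^{5}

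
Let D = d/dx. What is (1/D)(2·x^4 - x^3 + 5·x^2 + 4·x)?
\frac{2 x^{5}}{5} - \frac{x^{4}}{4} + \frac{5 x^{3}}{3} + 2 x^{2}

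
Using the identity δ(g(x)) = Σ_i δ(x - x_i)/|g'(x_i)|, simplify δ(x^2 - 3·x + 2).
\frac{\delta(x - 1) + \delta(x - 2)}{1}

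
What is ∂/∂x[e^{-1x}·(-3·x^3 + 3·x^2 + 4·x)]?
\left(3 x^{3} - 12 x^{2} + 2 x + 4\right) e^{- x}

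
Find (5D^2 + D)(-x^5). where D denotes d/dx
5 x^{3} \left(- x - 20\right)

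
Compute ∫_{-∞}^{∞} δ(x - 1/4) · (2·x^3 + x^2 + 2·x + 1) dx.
\frac{51}{32}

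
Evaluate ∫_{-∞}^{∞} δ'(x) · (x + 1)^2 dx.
-2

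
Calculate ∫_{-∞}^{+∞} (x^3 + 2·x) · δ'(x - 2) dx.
-14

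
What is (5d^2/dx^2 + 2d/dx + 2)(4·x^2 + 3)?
8 x^{2} + 16 x + 46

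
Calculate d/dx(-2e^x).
- 2 e^{x}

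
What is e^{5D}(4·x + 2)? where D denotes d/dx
4 x + 22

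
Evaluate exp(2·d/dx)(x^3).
x^{3} + 6 x^{2} + 12 x + 8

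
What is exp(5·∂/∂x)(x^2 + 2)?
x^{2} + 10 x + 27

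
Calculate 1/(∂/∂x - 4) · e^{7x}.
\frac{e^{7 x}}{3}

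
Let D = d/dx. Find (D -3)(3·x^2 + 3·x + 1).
3 x \left(- 3 x - 1\right)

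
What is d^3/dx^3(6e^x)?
6 e^{x}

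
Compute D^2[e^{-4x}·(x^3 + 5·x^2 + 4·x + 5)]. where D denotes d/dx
2 \left(8 x^{3} + 28 x^{2} - 5 x + 29\right) e^{- 4 x}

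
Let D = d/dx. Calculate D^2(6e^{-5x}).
150 e^{- 5 x}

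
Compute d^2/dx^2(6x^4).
72 x^{2}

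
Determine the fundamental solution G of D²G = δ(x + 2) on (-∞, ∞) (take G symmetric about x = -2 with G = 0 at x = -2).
\frac{|x + 2|}{2}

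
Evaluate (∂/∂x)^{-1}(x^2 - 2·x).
\frac{x^{3}}{3} - x^{2}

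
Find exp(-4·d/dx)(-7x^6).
- 7 x^{6} + 168 x^{5} - 1680 x^{4} + 8960 x^{3} - 26880 x^{2} + 43008 x - 28672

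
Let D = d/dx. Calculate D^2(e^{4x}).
16 e^{4 x}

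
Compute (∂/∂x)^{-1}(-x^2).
- \frac{x^{3}}{3}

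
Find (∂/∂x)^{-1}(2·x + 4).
x^{2} + 4 x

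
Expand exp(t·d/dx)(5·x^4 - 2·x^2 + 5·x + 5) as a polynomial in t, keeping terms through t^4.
5 t^{4} + 20 t^{3} x + t^{2} \left(30 x^{2} - 2\right) + t \left(20 x^{3} - 4 x + 5\right) + 5 x^{4} - 2 x^{2} + 5 x + 5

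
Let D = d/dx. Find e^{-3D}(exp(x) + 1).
e^{x - 3} + 1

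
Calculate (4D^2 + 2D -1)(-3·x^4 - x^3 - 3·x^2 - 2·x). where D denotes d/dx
3 x^{4} - 23 x^{3} - 147 x^{2} - 34 x - 28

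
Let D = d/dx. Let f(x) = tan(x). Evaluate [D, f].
\frac{1}{\cos^{2}{\left(x \right)}}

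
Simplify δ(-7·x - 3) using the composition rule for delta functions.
\frac{\delta(x + 3/7)}{7}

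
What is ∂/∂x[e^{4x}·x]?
\left(4 x + 1\right) e^{4 x}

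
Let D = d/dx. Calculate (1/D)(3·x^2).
x^{3}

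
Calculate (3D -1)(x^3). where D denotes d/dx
x^{2} \left(9 - x\right)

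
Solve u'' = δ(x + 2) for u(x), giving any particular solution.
\frac{|x + 2|}{2}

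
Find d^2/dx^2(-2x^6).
- 60 x^{4}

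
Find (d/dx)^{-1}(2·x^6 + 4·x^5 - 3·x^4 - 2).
\frac{2 x^{7}}{7} + \frac{2 x^{6}}{3} - \frac{3 x^{5}}{5} - 2 x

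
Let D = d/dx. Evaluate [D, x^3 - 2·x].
3 x^{2} - 2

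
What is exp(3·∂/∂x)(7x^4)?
7 x^{4} + 84 x^{3} + 378 x^{2} + 756 x + 567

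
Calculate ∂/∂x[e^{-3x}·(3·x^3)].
9 x^{2} \left(1 - x\right) e^{- 3 x}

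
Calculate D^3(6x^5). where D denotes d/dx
360 x^{2}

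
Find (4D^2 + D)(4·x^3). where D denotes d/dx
12 x \left(x + 8\right)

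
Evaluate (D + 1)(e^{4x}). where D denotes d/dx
5 e^{4 x}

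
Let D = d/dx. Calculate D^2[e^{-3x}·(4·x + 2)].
6 \left(6 x - 1\right) e^{- 3 x}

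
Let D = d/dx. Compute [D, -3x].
-3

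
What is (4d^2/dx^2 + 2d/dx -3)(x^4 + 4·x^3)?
x \left(- 3 x^{3} - 4 x^{2} + 72 x + 96\right)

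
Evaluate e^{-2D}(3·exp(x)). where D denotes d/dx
3 e^{x - 2}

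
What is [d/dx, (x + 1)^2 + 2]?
2 x + 2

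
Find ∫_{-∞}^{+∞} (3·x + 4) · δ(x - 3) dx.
13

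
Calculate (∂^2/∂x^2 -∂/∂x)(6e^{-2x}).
36 e^{- 2 x}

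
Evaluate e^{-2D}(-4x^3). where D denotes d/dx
- 4 x^{3} + 24 x^{2} - 48 x + 32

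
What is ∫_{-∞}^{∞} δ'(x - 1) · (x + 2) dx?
-1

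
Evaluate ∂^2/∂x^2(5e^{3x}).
45 e^{3 x}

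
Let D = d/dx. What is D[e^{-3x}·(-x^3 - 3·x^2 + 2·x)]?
\left(3 x^{3} + 6 x^{2} - 12 x + 2\right) e^{- 3 x}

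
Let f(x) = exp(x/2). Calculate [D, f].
\frac{e^{\frac{x}{2}}}{2}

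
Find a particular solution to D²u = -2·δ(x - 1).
-|x - 1|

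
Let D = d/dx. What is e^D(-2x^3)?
- 2 x^{3} - 6 x^{2} - 6 x - 2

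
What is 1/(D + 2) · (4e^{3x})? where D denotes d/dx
\frac{4 e^{3 x}}{5}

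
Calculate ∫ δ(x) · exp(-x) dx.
1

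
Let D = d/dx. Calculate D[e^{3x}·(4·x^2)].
4 x \left(3 x + 2\right) e^{3 x}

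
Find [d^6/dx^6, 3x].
18\frac{d^{5}}{dx^{5}}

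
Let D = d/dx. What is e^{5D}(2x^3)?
2 x^{3} + 30 x^{2} + 150 x + 250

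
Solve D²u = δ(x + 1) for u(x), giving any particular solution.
\frac{|x + 1|}{2}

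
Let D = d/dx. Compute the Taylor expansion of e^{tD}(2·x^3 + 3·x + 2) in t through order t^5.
2 t^{3} + 6 t^{2} x + 3 t \left(2 x^{2} + 1\right) + 2 x^{3} + 3 x + 2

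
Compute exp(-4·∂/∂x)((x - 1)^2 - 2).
x^{2} - 10 x + 23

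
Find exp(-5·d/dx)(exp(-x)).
e^{5 - x}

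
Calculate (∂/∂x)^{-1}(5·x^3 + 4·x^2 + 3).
\frac{5 x^{4}}{4} + \frac{4 x^{3}}{3} + 3 x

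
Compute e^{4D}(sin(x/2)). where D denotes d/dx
\sin{\left(\frac{x}{2} + 2 \right)}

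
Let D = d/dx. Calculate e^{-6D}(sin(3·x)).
\sin{\left(3 x - 18 \right)}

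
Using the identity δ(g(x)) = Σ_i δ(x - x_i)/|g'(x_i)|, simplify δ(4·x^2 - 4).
\frac{\delta(x - 1) + \delta(x + 1)}{8}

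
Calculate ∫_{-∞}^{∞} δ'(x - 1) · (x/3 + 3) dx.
- \frac{1}{3}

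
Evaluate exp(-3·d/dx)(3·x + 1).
3 x - 8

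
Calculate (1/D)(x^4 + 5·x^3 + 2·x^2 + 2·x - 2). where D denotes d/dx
\frac{x^{5}}{5} + \frac{5 x^{4}}{4} + \frac{2 x^{3}}{3} + x^{2} - 2 x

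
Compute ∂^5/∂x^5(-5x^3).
0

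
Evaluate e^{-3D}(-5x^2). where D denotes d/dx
- 5 x^{2} + 30 x - 45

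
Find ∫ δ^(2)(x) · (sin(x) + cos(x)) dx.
-1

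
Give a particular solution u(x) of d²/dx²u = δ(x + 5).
\frac{|x + 5|}{2}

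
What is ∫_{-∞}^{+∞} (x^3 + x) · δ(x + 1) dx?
-2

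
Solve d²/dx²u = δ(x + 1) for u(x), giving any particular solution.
\frac{|x + 1|}{2}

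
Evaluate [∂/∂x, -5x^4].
- 20 x^{3}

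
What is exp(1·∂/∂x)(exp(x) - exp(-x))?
2 \sinh{\left(x + 1 \right)}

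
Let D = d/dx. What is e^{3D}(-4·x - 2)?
- 4 x - 14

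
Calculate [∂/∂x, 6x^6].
36 x^{5}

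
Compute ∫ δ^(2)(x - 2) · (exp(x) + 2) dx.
e^{2}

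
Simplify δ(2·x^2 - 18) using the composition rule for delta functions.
\frac{\delta(x - 3) + \delta(x + 3)}{12}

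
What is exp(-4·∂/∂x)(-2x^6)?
- 2 x^{6} + 48 x^{5} - 480 x^{4} + 2560 x^{3} - 7680 x^{2} + 12288 x - 8192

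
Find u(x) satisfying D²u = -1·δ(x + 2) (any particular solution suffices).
-\frac{|x + 2|}{2}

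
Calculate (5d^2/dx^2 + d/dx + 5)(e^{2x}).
27 e^{2 x}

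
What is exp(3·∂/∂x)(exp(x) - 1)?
e^{x + 3} - 1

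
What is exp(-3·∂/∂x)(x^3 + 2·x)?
x^{3} - 9 x^{2} + 29 x - 33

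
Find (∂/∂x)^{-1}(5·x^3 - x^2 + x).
\frac{5 x^{4}}{4} - \frac{x^{3}}{3} + \frac{x^{2}}{2}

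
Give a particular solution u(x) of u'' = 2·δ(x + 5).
|x + 5|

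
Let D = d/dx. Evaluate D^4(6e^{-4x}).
1536 e^{- 4 x}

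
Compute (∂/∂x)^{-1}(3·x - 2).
\frac{3 x^{2}}{2} - 2 x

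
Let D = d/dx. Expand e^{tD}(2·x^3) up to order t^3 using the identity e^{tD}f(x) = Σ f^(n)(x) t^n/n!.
2 t^{3} + 6 t^{2} x + 6 t x^{2} + 2 x^{3}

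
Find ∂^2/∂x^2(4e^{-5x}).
100 e^{- 5 x}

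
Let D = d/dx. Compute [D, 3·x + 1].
3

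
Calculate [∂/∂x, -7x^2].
- 14 x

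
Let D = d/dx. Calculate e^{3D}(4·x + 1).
4 x + 13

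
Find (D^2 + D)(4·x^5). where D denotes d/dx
20 x^{3} \left(x + 4\right)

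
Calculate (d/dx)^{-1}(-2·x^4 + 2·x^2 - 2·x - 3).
- \frac{2 x^{5}}{5} + \frac{2 x^{3}}{3} - x^{2} - 3 x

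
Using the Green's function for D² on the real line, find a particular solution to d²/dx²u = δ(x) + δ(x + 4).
\frac{|x|}{2} + \frac{|x + 4|}{2}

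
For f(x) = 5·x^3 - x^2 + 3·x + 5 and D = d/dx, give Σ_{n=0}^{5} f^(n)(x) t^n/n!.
5 t^{3} + t^{2} \left(15 x - 1\right) + t \left(15 x^{2} - 2 x + 3\right) + 5 x^{3} - x^{2} + 3 x + 5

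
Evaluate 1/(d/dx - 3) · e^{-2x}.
- \frac{e^{- 2 x}}{5}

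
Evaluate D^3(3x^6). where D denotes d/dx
360 x^{3}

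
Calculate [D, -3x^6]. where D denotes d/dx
- 18 x^{5}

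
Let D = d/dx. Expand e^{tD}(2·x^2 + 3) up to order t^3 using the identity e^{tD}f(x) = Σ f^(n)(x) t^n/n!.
2 t^{2} + 4 t x + 2 x^{2} + 3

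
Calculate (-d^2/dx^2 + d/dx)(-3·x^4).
12 x^{2} \left(3 - x\right)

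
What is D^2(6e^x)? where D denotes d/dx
6 e^{x}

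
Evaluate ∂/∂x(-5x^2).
- 10 x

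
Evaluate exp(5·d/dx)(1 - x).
- x - 4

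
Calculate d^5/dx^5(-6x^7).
- 15120 x^{2}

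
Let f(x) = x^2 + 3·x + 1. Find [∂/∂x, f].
2 x + 3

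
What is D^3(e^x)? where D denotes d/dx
e^{x}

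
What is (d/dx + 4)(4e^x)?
20 e^{x}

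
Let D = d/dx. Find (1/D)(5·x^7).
\frac{5 x^{8}}{8}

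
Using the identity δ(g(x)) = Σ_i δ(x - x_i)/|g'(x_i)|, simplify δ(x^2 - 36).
\frac{\delta(x - 6) + \delta(x + 6)}{12}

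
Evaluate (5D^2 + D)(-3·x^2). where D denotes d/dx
- 6 x - 30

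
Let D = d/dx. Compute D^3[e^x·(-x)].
\left(- x - 3\right) e^{x}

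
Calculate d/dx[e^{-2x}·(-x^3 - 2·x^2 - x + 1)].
\left(2 x^{3} + x^{2} - 2 x - 3\right) e^{- 2 x}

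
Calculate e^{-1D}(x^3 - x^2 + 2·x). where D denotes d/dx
x^{3} - 4 x^{2} + 7 x - 4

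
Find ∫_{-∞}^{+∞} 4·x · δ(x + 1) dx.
-4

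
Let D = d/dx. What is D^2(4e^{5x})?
100 e^{5 x}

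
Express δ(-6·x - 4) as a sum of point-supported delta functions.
\frac{\delta(x + 2/3)}{6}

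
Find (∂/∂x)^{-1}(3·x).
\frac{3 x^{2}}{2}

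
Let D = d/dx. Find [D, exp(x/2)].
\frac{e^{\frac{x}{2}}}{2}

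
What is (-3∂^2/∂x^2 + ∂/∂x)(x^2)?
2 x - 6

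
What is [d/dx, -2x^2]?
- 4 x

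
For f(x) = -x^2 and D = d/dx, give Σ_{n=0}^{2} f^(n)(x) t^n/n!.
- t^{2} - 2 t x - x^{2}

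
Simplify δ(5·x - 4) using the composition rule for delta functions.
\frac{\delta(x - 4/5)}{5}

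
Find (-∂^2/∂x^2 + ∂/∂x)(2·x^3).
6 x \left(x - 2\right)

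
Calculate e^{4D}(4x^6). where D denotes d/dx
4 x^{6} + 96 x^{5} + 960 x^{4} + 5120 x^{3} + 15360 x^{2} + 24576 x + 16384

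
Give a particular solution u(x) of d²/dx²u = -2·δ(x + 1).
-|x + 1|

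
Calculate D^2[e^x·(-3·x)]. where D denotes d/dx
3 \left(- x - 2\right) e^{x}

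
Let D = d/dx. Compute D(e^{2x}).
2 e^{2 x}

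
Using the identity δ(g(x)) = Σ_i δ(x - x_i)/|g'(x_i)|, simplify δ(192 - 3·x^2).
\frac{\delta(x - 8) + \delta(x + 8)}{48}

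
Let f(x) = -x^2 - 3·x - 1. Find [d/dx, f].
- 2 x - 3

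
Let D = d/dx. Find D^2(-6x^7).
- 252 x^{5}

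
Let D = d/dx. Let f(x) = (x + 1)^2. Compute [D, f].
2 x + 2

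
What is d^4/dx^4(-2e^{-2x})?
- 32 e^{- 2 x}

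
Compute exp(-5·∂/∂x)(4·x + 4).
4 x - 16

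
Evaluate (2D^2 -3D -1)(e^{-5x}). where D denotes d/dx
64 e^{- 5 x}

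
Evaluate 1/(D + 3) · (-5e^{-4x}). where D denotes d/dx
5 e^{- 4 x}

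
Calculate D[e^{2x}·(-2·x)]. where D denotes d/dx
\left(- 4 x - 2\right) e^{2 x}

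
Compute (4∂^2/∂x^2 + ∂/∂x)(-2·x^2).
- 4 x - 16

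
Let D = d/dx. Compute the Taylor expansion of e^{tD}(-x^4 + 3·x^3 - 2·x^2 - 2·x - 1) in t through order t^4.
- t^{4} - t^{3} \left(4 x - 3\right) - t^{2} \left(6 x^{2} - 9 x + 2\right) - t \left(4 x^{3} - 9 x^{2} + 4 x + 2\right) - x^{4} + 3 x^{3} - 2 x^{2} - 2 x - 1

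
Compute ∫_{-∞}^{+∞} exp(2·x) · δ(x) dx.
1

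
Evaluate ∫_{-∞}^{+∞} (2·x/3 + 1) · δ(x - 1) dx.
\frac{5}{3}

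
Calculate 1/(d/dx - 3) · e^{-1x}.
- \frac{e^{- x}}{4}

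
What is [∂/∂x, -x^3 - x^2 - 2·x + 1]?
- 3 x^{2} - 2 x - 2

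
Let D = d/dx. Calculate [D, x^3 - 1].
3 x^{2}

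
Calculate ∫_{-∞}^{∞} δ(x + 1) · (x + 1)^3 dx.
0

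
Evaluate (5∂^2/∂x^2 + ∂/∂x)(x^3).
3 x \left(x + 10\right)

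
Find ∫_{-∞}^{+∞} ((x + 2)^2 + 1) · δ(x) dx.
5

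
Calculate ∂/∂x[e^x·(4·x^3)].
4 x^{2} \left(x + 3\right) e^{x}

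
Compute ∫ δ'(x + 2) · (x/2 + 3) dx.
- \frac{1}{2}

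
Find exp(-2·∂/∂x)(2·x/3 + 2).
\frac{2 x}{3} + \frac{2}{3}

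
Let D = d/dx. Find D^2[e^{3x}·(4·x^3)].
12 x \left(3 x^{2} + 6 x + 2\right) e^{3 x}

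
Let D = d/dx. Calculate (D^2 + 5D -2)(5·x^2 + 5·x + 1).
- 10 x^{2} + 40 x + 33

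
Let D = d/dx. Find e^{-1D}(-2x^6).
- 2 x^{6} + 12 x^{5} - 30 x^{4} + 40 x^{3} - 30 x^{2} + 12 x - 2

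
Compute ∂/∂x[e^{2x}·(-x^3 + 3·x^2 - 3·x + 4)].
\left(- 2 x^{3} + 3 x^{2} + 5\right) e^{2 x}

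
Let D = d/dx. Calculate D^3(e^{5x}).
125 e^{5 x}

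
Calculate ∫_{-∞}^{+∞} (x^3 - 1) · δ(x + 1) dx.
-2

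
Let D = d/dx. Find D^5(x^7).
2520 x^{2}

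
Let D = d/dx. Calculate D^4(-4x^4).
-96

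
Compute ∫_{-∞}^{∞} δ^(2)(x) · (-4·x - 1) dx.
0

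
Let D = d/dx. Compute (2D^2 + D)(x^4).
4 x^{2} \left(x + 6\right)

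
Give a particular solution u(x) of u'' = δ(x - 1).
\frac{|x - 1|}{2}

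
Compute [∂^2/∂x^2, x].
2\frac{d}{dx}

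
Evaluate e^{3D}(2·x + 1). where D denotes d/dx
2 x + 7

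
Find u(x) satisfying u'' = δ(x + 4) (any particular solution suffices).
\frac{|x + 4|}{2}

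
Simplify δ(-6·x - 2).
\frac{\delta(x + 1/3)}{6}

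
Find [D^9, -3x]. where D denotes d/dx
-27D^{8}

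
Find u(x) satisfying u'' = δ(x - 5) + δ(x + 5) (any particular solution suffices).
\frac{|x - 5|}{2} + \frac{|x + 5|}{2}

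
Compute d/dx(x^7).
7 x^{6}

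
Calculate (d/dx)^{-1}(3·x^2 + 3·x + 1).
x^{3} + \frac{3 x^{2}}{2} + x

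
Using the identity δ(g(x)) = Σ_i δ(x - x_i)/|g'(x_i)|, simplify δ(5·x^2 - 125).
\frac{\delta(x - 5) + \delta(x + 5)}{50}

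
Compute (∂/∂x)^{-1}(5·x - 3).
\frac{5 x^{2}}{2} - 3 x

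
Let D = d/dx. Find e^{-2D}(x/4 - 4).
\frac{x}{4} - \frac{9}{2}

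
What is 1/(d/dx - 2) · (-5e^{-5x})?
\frac{5 e^{- 5 x}}{7}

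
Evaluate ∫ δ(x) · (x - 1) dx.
-1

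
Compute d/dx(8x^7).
56 x^{6}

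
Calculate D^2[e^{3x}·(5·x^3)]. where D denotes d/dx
15 x \left(3 x^{2} + 6 x + 2\right) e^{3 x}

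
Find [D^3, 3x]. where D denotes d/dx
9D^{2}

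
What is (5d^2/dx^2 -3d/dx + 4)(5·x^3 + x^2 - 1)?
20 x^{3} - 41 x^{2} + 144 x + 6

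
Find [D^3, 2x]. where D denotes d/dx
6D^{2}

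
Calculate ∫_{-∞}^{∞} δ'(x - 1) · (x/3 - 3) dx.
- \frac{1}{3}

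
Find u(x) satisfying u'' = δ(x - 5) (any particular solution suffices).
\frac{|x - 5|}{2}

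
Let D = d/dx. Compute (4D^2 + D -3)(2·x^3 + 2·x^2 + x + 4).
- 6 x^{3} + 49 x + 5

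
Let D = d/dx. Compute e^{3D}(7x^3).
7 x^{3} + 63 x^{2} + 189 x + 189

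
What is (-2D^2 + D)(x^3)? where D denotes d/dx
3 x \left(x - 4\right)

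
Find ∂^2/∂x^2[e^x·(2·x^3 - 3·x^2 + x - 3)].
\left(2 x^{3} + 9 x^{2} + x - 7\right) e^{x}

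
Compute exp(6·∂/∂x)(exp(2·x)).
e^{2 x + 12}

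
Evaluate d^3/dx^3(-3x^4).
- 72 x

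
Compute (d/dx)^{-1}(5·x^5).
\frac{5 x^{6}}{6}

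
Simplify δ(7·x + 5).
\frac{\delta(x + 5/7)}{7}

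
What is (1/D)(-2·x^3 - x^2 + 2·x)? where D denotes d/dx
- \frac{x^{4}}{2} - \frac{x^{3}}{3} + x^{2}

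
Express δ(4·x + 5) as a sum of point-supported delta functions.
\frac{\delta(x + 5/4)}{4}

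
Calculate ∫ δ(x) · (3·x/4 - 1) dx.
-1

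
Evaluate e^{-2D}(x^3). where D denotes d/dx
x^{3} - 6 x^{2} + 12 x - 8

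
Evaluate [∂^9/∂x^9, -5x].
-45\frac{d^{8}}{dx^{8}}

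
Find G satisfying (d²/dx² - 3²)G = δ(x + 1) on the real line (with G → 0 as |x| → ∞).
-\frac{e^{-3|x + 1|}}{6}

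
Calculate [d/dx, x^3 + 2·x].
3 x^{2} + 2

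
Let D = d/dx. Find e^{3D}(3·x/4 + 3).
\frac{3 x}{4} + \frac{21}{4}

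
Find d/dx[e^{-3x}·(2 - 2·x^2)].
2 \left(3 x^{2} - 2 x - 3\right) e^{- 3 x}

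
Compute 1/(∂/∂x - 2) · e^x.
- e^{x}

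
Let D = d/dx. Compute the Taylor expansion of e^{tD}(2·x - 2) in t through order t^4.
2 t + 2 x - 2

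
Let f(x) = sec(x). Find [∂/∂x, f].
\tan{\left(x \right)} \sec{\left(x \right)}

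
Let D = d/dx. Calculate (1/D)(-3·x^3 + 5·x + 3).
- \frac{3 x^{4}}{4} + \frac{5 x^{2}}{2} + 3 x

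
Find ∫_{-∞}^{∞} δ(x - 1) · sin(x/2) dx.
\sin{\left(\frac{1}{2} \right)}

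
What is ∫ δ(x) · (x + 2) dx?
2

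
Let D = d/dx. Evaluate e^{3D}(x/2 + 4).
\frac{x}{2} + \frac{11}{2}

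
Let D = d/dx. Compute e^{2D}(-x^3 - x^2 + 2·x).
- x^{3} - 7 x^{2} - 14 x - 8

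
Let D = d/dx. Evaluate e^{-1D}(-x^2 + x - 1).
- x^{2} + 3 x - 3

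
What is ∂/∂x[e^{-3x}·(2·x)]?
2 \left(1 - 3 x\right) e^{- 3 x}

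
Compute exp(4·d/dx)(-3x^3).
- 3 x^{3} - 36 x^{2} - 144 x - 192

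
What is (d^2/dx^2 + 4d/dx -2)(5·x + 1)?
18 - 10 x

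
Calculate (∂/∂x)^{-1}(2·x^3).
\frac{x^{4}}{2}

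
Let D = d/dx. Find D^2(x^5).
20 x^{3}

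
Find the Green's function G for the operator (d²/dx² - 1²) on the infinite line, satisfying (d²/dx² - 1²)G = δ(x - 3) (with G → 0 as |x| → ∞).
-\frac{e^{-|x - 3|}}{2}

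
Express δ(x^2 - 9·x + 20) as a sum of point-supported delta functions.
\frac{\delta(x - 4) + \delta(x - 5)}{1}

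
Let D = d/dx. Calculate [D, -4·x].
-4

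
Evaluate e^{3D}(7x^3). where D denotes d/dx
7 x^{3} + 63 x^{2} + 189 x + 189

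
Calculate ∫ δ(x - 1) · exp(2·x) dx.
e^{2}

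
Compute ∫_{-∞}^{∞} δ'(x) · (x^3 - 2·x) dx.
2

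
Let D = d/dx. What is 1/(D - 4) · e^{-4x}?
- \frac{e^{- 4 x}}{8}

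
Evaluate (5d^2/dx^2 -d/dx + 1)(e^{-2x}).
23 e^{- 2 x}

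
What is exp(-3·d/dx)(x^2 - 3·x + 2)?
x^{2} - 9 x + 20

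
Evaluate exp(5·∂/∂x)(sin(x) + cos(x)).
\sqrt{2} \sin{\left(x + \frac{\pi}{4} + 5 \right)}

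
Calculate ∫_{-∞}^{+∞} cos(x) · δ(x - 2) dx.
\cos{\left(2 \right)}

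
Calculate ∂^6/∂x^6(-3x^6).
-2160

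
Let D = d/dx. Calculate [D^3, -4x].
-12D^{2}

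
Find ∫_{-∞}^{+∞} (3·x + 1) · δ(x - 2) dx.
7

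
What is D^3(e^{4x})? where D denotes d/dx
64 e^{4 x}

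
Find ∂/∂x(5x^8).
40 x^{7}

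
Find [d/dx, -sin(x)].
- \cos{\left(x \right)}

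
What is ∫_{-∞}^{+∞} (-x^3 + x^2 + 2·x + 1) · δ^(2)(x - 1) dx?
-4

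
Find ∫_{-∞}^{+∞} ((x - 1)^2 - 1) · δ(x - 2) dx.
0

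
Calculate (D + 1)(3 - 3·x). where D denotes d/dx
- 3 x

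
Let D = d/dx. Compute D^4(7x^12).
83160 x^{8}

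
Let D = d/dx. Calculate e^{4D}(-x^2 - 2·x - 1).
- x^{2} - 10 x - 25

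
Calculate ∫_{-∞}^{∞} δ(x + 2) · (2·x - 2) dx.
-6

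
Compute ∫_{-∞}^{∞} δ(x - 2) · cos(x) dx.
\cos{\left(2 \right)}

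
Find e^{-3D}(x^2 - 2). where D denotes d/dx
x^{2} - 6 x + 7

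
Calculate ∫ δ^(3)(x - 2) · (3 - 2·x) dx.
0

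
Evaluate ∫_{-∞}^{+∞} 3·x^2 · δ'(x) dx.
0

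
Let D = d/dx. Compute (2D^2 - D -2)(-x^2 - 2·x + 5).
2 x^{2} + 6 x - 12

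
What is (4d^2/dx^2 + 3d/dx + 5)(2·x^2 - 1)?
10 x^{2} + 12 x + 11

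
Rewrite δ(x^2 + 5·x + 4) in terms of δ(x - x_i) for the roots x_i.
\frac{\delta(x + 4) + \delta(x + 1)}{3}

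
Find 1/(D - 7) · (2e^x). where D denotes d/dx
- \frac{e^{x}}{3}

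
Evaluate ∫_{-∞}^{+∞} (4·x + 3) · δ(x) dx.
3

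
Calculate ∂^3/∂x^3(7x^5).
420 x^{2}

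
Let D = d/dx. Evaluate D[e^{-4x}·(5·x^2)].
10 x \left(1 - 2 x\right) e^{- 4 x}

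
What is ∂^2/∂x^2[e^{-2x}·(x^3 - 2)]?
2 \left(2 x^{3} - 6 x^{2} + 3 x - 4\right) e^{- 2 x}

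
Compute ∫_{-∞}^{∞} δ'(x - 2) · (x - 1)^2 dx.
-2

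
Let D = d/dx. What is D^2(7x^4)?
84 x^{2}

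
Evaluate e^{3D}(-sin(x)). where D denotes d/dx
- \sin{\left(x + 3 \right)}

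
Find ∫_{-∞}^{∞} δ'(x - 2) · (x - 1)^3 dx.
-3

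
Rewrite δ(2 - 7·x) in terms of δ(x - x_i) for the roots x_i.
\frac{\delta(x - 2/7)}{7}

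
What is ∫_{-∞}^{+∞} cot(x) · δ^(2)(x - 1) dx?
\frac{2 \cot{\left(1 \right)}}{\sin^{2}{\left(1 \right)}}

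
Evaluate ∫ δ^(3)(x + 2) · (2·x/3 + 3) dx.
0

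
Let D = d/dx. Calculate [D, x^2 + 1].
2 x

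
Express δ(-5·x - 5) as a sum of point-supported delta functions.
\frac{\delta(x + 1)}{5}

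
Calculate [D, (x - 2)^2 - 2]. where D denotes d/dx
2 x - 4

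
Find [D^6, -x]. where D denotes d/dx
-6D^{5}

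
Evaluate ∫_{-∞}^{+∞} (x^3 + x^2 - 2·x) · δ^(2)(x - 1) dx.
8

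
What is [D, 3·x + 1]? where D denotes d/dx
3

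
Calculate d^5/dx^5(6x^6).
4320 x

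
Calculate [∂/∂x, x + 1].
1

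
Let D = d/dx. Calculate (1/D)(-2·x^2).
- \frac{2 x^{3}}{3}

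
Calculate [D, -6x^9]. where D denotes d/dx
- 54 x^{8}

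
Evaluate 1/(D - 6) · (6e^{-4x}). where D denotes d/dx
- \frac{3 e^{- 4 x}}{5}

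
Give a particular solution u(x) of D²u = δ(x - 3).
\frac{|x - 3|}{2}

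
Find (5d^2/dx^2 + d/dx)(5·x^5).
25 x^{3} \left(x + 20\right)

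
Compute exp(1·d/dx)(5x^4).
5 x^{4} + 20 x^{3} + 30 x^{2} + 20 x + 5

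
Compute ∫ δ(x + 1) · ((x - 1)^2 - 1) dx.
3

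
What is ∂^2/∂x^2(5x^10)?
450 x^{8}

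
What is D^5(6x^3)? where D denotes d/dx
0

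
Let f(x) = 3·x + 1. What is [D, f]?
3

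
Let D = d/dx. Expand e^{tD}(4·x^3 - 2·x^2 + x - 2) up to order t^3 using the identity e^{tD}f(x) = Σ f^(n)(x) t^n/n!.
4 t^{3} + t^{2} \left(12 x - 2\right) + t \left(12 x^{2} - 4 x + 1\right) + 4 x^{3} - 2 x^{2} + x - 2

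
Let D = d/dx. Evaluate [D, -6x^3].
- 18 x^{2}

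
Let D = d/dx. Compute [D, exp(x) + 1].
e^{x}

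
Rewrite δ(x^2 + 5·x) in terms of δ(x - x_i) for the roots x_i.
\frac{\delta(x + 5) + \delta(x)}{5}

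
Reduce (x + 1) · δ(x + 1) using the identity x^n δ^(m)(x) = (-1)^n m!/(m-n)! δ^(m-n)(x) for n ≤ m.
0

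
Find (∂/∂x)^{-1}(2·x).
x^{2}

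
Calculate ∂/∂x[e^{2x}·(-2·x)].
\left(- 4 x - 2\right) e^{2 x}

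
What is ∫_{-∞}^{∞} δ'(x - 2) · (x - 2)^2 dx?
0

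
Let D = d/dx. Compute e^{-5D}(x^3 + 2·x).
x^{3} - 15 x^{2} + 77 x - 135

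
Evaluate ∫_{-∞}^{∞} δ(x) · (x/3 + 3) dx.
3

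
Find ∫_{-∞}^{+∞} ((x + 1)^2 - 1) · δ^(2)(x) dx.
2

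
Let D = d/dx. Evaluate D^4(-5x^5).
- 600 x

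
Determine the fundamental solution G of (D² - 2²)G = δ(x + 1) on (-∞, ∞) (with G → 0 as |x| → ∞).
-\frac{e^{-2|x + 1|}}{4}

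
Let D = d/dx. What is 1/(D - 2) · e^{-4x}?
- \frac{e^{- 4 x}}{6}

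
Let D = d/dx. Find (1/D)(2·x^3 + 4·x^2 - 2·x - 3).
\frac{x^{4}}{2} + \frac{4 x^{3}}{3} - x^{2} - 3 x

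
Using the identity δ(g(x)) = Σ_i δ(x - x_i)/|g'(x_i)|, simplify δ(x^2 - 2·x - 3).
\frac{\delta(x - 3) + \delta(x + 1)}{4}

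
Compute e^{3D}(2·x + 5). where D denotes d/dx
2 x + 11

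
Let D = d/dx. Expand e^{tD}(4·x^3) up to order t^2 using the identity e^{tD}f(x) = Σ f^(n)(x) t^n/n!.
4 x \left(3 t^{2} + 3 t x + x^{2}\right)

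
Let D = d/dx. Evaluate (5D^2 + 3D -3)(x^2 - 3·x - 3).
- 3 x^{2} + 15 x + 10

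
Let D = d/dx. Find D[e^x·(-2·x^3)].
2 x^{2} \left(- x - 3\right) e^{x}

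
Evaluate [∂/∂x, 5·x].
5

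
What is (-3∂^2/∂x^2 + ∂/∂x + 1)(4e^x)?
- 4 e^{x}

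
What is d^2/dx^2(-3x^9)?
- 216 x^{7}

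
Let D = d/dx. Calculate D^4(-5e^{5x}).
- 3125 e^{5 x}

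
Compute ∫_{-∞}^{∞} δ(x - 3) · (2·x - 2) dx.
4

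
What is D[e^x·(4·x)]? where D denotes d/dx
4 \left(x + 1\right) e^{x}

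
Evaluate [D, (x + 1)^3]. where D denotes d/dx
3 \left(x + 1\right)^{2}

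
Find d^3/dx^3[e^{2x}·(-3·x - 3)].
\left(- 24 x - 60\right) e^{2 x}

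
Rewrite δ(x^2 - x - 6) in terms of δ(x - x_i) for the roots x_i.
\frac{\delta(x - 3) + \delta(x + 2)}{5}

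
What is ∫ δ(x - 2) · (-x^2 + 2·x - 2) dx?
-2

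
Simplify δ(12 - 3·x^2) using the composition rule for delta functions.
\frac{\delta(x - 2) + \delta(x + 2)}{12}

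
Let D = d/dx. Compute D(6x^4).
24 x^{3}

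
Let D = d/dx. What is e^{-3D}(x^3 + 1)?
x^{3} - 9 x^{2} + 27 x - 26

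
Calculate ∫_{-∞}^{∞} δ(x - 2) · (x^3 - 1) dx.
7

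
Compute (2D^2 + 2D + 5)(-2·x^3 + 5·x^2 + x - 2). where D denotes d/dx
- 10 x^{3} + 13 x^{2} + x + 12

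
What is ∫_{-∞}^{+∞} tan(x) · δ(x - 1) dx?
\tan{\left(1 \right)}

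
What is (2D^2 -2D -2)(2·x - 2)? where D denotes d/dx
- 4 x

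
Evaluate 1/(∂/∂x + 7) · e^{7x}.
\frac{e^{7 x}}{14}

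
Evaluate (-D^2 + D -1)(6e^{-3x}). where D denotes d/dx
- 78 e^{- 3 x}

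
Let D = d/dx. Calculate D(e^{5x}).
5 e^{5 x}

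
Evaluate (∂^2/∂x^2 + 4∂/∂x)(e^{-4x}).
0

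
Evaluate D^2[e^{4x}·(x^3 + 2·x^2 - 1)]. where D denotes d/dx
\left(16 x^{3} + 56 x^{2} + 38 x - 12\right) e^{4 x}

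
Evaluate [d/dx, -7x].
-7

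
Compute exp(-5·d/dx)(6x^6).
6 x^{6} - 180 x^{5} + 2250 x^{4} - 15000 x^{3} + 56250 x^{2} - 112500 x + 93750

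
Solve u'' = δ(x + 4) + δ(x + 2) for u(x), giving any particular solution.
\frac{|x + 4|}{2} + \frac{|x + 2|}{2}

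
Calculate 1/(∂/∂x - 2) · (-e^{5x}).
- \frac{e^{5 x}}{3}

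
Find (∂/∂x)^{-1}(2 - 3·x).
- \frac{3 x^{2}}{2} + 2 x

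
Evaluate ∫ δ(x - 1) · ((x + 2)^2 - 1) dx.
8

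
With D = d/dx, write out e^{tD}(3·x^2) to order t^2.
3 t^{2} + 6 t x + 3 x^{2}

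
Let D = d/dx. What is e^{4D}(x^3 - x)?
x^{3} + 12 x^{2} + 47 x + 60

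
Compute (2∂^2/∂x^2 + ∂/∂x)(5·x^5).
25 x^{3} \left(x + 8\right)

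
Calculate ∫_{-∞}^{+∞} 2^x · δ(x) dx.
1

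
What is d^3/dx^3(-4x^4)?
- 96 x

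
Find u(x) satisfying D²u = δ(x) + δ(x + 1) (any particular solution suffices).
\frac{|x|}{2} + \frac{|x + 1|}{2}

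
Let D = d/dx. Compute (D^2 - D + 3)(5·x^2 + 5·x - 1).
15 x^{2} + 5 x + 2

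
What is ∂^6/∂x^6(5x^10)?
756000 x^{4}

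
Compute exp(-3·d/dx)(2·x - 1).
2 x - 7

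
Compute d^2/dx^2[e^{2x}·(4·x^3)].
8 x \left(2 x^{2} + 6 x + 3\right) e^{2 x}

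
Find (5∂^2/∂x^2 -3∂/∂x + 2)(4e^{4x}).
280 e^{4 x}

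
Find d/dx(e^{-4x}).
- 4 e^{- 4 x}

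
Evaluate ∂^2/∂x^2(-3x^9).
- 216 x^{7}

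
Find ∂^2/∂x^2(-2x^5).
- 40 x^{3}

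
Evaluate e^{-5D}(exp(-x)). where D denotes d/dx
e^{5 - x}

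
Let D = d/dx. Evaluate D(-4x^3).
- 12 x^{2}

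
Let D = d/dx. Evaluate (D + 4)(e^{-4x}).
0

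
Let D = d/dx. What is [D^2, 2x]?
4D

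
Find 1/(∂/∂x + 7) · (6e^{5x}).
\frac{e^{5 x}}{2}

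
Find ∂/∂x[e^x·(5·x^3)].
5 x^{2} \left(x + 3\right) e^{x}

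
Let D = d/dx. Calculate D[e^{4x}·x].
\left(4 x + 1\right) e^{4 x}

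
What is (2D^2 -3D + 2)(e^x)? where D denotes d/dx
e^{x}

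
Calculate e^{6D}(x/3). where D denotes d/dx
\frac{x}{3} + 2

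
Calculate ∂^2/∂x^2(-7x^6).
- 210 x^{4}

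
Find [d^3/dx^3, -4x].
-12\frac{d^{2}}{dx^{2}}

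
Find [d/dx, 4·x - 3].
4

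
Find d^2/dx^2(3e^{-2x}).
12 e^{- 2 x}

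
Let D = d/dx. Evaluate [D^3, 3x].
9D^{2}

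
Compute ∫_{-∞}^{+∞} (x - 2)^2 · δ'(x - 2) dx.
0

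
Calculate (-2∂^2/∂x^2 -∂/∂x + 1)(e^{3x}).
- 20 e^{3 x}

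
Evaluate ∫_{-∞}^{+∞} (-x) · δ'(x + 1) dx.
1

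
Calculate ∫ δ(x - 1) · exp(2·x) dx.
e^{2}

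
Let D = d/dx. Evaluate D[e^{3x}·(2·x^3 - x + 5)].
\left(6 x^{3} + 6 x^{2} - 3 x + 14\right) e^{3 x}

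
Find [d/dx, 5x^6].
30 x^{5}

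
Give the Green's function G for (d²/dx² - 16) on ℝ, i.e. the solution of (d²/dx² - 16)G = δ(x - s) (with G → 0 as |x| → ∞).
-\frac{e^{-4|x-s|}}{8}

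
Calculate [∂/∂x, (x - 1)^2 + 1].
2 x - 2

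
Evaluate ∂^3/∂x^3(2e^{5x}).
250 e^{5 x}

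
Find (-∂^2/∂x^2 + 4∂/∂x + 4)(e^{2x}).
8 e^{2 x}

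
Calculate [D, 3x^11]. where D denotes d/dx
33 x^{10}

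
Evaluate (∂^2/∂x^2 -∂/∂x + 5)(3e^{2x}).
21 e^{2 x}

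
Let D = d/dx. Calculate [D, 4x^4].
16 x^{3}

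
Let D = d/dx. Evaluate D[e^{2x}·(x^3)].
x^{2} \left(2 x + 3\right) e^{2 x}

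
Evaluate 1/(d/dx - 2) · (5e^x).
- 5 e^{x}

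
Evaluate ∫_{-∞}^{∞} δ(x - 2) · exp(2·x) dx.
e^{4}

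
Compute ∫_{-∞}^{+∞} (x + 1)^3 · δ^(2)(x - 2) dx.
18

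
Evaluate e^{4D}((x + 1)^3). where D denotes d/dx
x^{3} + 15 x^{2} + 75 x + 125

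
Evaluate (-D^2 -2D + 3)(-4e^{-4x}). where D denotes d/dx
20 e^{- 4 x}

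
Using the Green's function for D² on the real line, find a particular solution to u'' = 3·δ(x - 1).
\frac{3|x - 1|}{2}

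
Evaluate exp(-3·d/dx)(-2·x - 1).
5 - 2 x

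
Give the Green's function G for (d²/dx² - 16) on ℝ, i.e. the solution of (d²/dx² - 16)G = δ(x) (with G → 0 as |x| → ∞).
-\frac{e^{-4|x|}}{8}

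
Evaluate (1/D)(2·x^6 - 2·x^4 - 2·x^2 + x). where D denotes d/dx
\frac{2 x^{7}}{7} - \frac{2 x^{5}}{5} - \frac{2 x^{3}}{3} + \frac{x^{2}}{2}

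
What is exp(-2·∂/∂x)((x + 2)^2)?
x^{2}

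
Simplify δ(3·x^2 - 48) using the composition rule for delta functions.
\frac{\delta(x - 4) + \delta(x + 4)}{24}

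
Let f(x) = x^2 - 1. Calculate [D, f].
2 x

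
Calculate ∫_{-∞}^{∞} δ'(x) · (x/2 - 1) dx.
- \frac{1}{2}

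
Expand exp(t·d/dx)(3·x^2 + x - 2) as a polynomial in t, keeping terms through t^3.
3 t^{2} + t \left(6 x + 1\right) + 3 x^{2} + x - 2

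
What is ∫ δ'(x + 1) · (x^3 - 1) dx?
-3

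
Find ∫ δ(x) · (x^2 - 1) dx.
-1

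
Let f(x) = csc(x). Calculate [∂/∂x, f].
- \cot{\left(x \right)} \csc{\left(x \right)}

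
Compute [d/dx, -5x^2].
- 10 x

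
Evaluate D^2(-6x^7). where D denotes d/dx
- 252 x^{5}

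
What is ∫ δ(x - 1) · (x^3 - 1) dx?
0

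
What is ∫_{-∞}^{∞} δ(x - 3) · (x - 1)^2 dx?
4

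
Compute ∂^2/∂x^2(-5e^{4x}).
- 80 e^{4 x}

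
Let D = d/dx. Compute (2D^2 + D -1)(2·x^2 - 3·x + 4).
- 2 x^{2} + 7 x + 1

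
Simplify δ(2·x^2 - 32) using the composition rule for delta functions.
\frac{\delta(x - 4) + \delta(x + 4)}{16}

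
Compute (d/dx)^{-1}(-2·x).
- x^{2}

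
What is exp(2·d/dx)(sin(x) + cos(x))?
\sqrt{2} \sin{\left(x + \frac{\pi}{4} + 2 \right)}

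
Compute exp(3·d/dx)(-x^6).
- x^{6} - 18 x^{5} - 135 x^{4} - 540 x^{3} - 1215 x^{2} - 1458 x - 729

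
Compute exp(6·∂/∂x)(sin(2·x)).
\sin{\left(2 x + 12 \right)}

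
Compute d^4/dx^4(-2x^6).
- 720 x^{2}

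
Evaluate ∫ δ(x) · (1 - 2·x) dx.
1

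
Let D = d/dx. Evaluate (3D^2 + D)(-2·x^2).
- 4 x - 12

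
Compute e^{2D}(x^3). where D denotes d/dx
x^{3} + 6 x^{2} + 12 x + 8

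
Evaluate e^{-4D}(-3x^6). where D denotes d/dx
- 3 x^{6} + 72 x^{5} - 720 x^{4} + 3840 x^{3} - 11520 x^{2} + 18432 x - 12288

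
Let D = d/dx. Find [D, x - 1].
1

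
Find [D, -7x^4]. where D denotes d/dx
- 28 x^{3}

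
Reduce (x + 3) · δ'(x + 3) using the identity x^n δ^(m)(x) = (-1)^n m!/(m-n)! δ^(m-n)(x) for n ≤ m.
-\delta(x + 3)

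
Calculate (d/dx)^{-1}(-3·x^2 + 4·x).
- x^{3} + 2 x^{2}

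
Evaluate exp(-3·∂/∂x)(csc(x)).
\csc{\left(x - 3 \right)}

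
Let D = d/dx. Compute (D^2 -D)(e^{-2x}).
6 e^{- 2 x}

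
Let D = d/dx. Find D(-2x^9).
- 18 x^{8}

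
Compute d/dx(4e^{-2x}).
- 8 e^{- 2 x}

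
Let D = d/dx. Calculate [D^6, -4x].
-24D^{5}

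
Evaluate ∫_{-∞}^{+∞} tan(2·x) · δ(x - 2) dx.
\tan{\left(4 \right)}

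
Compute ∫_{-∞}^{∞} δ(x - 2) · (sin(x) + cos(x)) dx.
\cos{\left(2 \right)} + \sin{\left(2 \right)}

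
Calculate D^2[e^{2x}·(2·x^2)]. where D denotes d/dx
\left(8 x^{2} + 16 x + 4\right) e^{2 x}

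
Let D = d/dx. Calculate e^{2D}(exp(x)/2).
\frac{e^{x + 2}}{2}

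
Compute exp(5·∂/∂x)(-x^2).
- x^{2} - 10 x - 25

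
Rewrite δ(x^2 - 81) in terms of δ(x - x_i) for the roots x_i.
\frac{\delta(x - 9) + \delta(x + 9)}{18}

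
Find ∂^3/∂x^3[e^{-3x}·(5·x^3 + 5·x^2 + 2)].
3 \left(- 45 x^{3} + 90 x^{2} - 38\right) e^{- 3 x}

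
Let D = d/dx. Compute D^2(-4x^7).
- 168 x^{5}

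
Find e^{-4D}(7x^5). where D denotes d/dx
7 x^{5} - 140 x^{4} + 1120 x^{3} - 4480 x^{2} + 8960 x - 7168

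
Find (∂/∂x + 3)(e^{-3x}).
0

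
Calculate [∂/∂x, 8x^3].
24 x^{2}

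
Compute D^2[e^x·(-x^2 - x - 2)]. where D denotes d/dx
\left(- x^{2} - 5 x - 6\right) e^{x}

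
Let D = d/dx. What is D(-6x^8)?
- 48 x^{7}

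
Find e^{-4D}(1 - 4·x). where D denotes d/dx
17 - 4 x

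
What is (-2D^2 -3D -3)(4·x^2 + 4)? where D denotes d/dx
- 12 x^{2} - 24 x - 28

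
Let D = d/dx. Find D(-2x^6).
- 12 x^{5}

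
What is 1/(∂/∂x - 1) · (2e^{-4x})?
- \frac{2 e^{- 4 x}}{5}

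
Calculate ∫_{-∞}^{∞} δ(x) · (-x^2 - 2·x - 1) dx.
-1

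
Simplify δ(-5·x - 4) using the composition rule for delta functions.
\frac{\delta(x + 4/5)}{5}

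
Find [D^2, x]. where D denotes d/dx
2D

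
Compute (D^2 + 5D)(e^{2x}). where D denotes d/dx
14 e^{2 x}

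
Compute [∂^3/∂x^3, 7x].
21\frac{d^{2}}{dx^{2}}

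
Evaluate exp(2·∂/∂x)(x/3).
\frac{x}{3} + \frac{2}{3}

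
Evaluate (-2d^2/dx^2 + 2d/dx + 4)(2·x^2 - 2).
8 x^{2} + 8 x - 16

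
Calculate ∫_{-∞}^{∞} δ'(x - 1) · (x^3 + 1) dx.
-3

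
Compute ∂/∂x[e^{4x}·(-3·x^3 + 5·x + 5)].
\left(- 12 x^{3} - 9 x^{2} + 20 x + 25\right) e^{4 x}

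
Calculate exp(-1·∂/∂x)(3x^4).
3 x^{4} - 12 x^{3} + 18 x^{2} - 12 x + 3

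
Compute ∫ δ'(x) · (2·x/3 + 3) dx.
- \frac{2}{3}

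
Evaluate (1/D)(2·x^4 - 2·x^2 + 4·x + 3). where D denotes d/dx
\frac{2 x^{5}}{5} - \frac{2 x^{3}}{3} + 2 x^{2} + 3 x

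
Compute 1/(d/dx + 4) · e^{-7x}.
- \frac{e^{- 7 x}}{3}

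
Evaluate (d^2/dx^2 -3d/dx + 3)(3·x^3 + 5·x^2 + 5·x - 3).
9 x^{3} - 12 x^{2} + 3 x - 14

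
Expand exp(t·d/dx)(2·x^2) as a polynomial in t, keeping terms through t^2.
2 t^{2} + 4 t x + 2 x^{2}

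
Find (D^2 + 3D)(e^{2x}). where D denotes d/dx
10 e^{2 x}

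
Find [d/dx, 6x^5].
30 x^{4}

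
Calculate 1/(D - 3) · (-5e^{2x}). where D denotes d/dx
5 e^{2 x}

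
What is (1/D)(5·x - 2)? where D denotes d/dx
\frac{5 x^{2}}{2} - 2 x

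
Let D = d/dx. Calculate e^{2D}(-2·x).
- 2 x - 4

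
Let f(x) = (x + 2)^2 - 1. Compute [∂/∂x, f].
2 x + 4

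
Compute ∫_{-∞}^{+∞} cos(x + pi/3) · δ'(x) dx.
\frac{\sqrt{3}}{2}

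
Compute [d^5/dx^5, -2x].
-10\frac{d^{4}}{dx^{4}}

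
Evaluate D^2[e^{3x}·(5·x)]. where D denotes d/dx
\left(45 x + 30\right) e^{3 x}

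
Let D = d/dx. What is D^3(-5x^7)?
- 1050 x^{4}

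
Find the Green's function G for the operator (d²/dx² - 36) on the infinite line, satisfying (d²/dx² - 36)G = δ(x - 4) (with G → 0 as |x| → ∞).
-\frac{e^{-6|x - 4|}}{12}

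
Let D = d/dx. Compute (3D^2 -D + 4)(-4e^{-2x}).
- 72 e^{- 2 x}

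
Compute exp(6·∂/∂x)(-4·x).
- 4 x - 24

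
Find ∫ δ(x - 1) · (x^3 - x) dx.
0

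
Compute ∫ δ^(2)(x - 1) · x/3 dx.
0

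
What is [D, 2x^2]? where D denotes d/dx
4 x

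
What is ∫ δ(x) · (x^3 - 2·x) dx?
0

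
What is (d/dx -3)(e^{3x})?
0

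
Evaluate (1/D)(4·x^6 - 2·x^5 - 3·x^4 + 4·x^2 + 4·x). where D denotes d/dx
\frac{4 x^{7}}{7} - \frac{x^{6}}{3} - \frac{3 x^{5}}{5} + \frac{4 x^{3}}{3} + 2 x^{2}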